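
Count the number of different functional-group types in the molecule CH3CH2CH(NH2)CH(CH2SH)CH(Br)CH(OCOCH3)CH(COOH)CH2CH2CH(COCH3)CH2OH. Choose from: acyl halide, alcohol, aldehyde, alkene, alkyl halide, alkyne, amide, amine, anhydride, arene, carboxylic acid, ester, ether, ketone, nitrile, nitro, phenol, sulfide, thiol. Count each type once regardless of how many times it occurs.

7

Reading the structure from left to right:
  CH(NH2): –NH2 on an sp³ carbon with no adjacent C=O → amine.
  CH(CH2SH): pendant –CH2SH → thiol.
  CH(Br): halogen on an sp³ carbon → alkyl halide.
  CH(OCOCH3): pendant –OC(=O)CH3: an acyloxy group → ester.
  CH(COOH): pendant –COOH: carbonyl C bonded to C and –OH → carboxylic acid.
  CH(COCH3): pendant –COCH3: carbonyl C bonded to two carbons → ketone.
  CH2OH: –OH on an sp³ carbon → alcohol.
Distinct types present: alcohol, alkyl halide, amine, carboxylic acid, ester, ketone, thiol.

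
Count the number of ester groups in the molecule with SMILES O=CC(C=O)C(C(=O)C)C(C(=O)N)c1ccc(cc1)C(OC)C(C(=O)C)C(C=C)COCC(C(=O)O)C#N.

0

terminal –CHO: carbonyl C bonded to H and C → aldehyde.
pendant –CHO: carbonyl C bonded to C and H → aldehyde.
pendant –COCH3: carbonyl C bonded to two carbons → ketone.
pendant –CONH2: carbonyl C bonded to C and N → amide.
para-disubstituted benzene ring → arene.
pendant –OCH3: C–O–C with sp³ C, no adjacent C=O → ether.
pendant –COCH3: carbonyl C bonded to two carbons → ketone.
pendant –CH=CH2: C=C double bond → alkene.
C–O–C with sp³ carbons on both sides and no adjacent C=O → ether.
pendant –COOH: carbonyl C bonded to C and –OH → carboxylic acid.
–C≡N: carbon triple-bonded to nitrogen → nitrile.
No segment is a ester: CH(COCH3) is ketone, not ester; CH(OCH3) is ether, not ester; CH(COCH3) is ketone, not ester. → 0.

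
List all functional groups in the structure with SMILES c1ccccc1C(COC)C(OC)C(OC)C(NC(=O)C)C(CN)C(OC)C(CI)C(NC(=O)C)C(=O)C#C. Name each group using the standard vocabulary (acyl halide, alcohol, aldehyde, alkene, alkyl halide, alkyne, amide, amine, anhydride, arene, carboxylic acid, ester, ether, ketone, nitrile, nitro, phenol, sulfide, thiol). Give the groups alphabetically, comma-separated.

alkyl halide, alkyne, amide, amine, arene, ether, ketone

C6H5– phenyl ring → arene.
pendant –CH2OCH3: C–O–C linkage → ether.
pendant –OCH3: C–O–C with sp³ C, no adjacent C=O → ether.
pendant –OCH3: C–O–C with sp³ C, no adjacent C=O → ether.
pendant –NHC(=O)CH3: N bonded to a carbonyl → amide (not amine).
pendant –CH2NH2: N on sp³ C, no adjacent C=O → amine.
pendant –OCH3: C–O–C with sp³ C, no adjacent C=O → ether.
pendant –CH2X: halogen on sp³ carbon → alkyl halide.
pendant –NHC(=O)CH3: N bonded to a carbonyl → amide (not amine).
–C(=O)– with carbon on both sides → ketone.
C≡C triple bond → alkyne.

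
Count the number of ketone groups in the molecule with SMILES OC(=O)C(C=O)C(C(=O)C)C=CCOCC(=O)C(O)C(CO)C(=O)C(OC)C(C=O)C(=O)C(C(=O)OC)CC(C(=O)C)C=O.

–COOH: carbonyl C bonded to –OH and C → carboxylic acid (the –OH is not a separate alcohol).
pendant –CHO: carbonyl C bonded to C and H → aldehyde.
pendant –COCH3: carbonyl C bonded to two carbons → ketone.
C=C double bond → alkene.
C–O–C with sp³ carbons on both sides and no adjacent C=O → ether.
–C(=O)– with carbon on both sides → ketone.
–OH on an sp³ carbon → alcohol (secondary).
pendant –CH2OH on an sp³ backbone C → alcohol.
–C(=O)– with carbon on both sides → ketone.
pendant –OCH3: C–O–C with sp³ C, no adjacent C=O → ether.
pendant –CHO: carbonyl C bonded to C and H → aldehyde.
–C(=O)– with carbon on both sides → ketone.
pendant –COOCH3: carbonyl C bonded to C and –OCH3 → ester.
pendant –COCH3: carbonyl C bonded to two carbons → ketone.
terminal –CHO: carbonyl C bonded to H and C → aldehyde.
Ketone appears at: CH(COCH3), CO, CO, CO, CH(COCH3) → 5.

5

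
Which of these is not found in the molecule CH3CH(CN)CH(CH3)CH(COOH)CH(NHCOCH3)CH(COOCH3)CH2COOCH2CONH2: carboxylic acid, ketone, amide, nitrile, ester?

nitrile: present (CH(CN) — pendant –C≡N: nitrile).
carboxylic acid: present (CH(COOH) — pendant –COOH: carbonyl C bonded to C and –OH → carboxylic acid).
amide: present (CH(NHCOCH3) — pendant –NHC(=O)CH3: N bonded to a carbonyl → amide (not amine)).
ester: present (CH(COOCH3) — pendant –COOCH3: carbonyl C bonded to C and –OCH3 → ester).
ketone: absent. In each of CH(COOCH3) and CH2COOCH2, the C=O is bonded to an –O–C group, which defines an ester, not a ketone. In each of CH(NHCOCH3) and CONH2, the C=O is bonded to nitrogen, which defines an amide, not a ketone. In CH(COOH), the C=O bears an –OH, making it a carboxylic acid rather than a ketone.

ketone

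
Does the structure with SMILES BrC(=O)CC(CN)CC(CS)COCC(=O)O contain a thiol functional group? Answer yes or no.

Taking each segment in turn:
  BrCO: –C(=O)Br: carbonyl C bonded to C and to a halogen → acyl halide (not alkyl halide).
  CH(CH2NH2): pendant –CH2NH2: N on sp³ C, no adjacent C=O → amine.
  CH(CH2SH): pendant –CH2SH → thiol.
  CH2OCH2: C–O–C with sp³ carbons on both sides and no adjacent C=O → ether.
  COOH: –COOH: carbonyl C bonded to –OH and C → carboxylic acid (the –OH is not a separate alcohol).
The CH(CH2SH) segment supplies the thiol: pendant –CH2SH → thiol.

yes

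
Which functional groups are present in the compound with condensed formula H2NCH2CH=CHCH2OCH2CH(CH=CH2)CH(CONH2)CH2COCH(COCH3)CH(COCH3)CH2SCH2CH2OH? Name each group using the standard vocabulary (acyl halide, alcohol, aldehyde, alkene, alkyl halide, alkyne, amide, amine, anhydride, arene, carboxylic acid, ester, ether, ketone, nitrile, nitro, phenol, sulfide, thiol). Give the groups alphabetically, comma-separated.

alcohol, alkene, amide, amine, ether, ketone, sulfide

–NH2 on an sp³ carbon with no adjacent C=O → amine.
C=C double bond → alkene.
C–O–C with sp³ carbons on both sides and no adjacent C=O → ether.
pendant –CH=CH2: C=C double bond → alkene.
pendant –CONH2: carbonyl C bonded to C and N → amide.
–C(=O)– with carbon on both sides → ketone.
pendant –COCH3: carbonyl C bonded to two carbons → ketone.
pendant –COCH3: carbonyl C bonded to two carbons → ketone.
C–S–C linkage → sulfide (thioether).
–OH on an sp³ carbon → alcohol.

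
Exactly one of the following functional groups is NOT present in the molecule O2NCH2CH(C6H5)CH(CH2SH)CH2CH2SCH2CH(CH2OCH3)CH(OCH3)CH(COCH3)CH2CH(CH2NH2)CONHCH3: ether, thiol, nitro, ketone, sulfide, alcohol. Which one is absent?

thiol: present (CH(CH2SH) — pendant –CH2SH → thiol).
sulfide: present (CH2SCH2 — C–S–C linkage → sulfide (thioether)).
nitro: present (O2NCH2 — –NO2 on carbon → nitro group).
ether: present (CH(CH2OCH3) — pendant –CH2OCH3: C–O–C linkage → ether).
ketone: present (CH(COCH3) — pendant –COCH3: carbonyl C bonded to two carbons → ketone).
alcohol: no segment matches this pattern.

alcohol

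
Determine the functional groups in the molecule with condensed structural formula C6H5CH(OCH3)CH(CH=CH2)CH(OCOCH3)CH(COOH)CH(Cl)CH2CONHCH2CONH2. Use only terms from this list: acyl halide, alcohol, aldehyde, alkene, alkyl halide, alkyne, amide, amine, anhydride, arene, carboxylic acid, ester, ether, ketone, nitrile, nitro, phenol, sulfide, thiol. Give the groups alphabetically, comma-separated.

alkene, alkyl halide, amide, arene, carboxylic acid, ester, ether

Reading the structure from left to right:
  C6H5: C6H5– phenyl ring → arene.
  CH(OCH3): pendant –OCH3: C–O–C with sp³ C, no adjacent C=O → ether.
  CH(CH=CH2): pendant –CH=CH2: C=C double bond → alkene.
  CH(OCOCH3): pendant –OC(=O)CH3: an acyloxy group → ester.
  CH(COOH): pendant –COOH: carbonyl C bonded to C and –OH → carboxylic acid.
  CH(Cl): halogen on an sp³ carbon → alkyl halide.
  CH2CONHCH2: –C(=O)–N– linkage → amide (the N is not an amine).
  CONH2: –C(=O)NH2: carbonyl C bonded to C and to N → amide (the N is not a separate amine).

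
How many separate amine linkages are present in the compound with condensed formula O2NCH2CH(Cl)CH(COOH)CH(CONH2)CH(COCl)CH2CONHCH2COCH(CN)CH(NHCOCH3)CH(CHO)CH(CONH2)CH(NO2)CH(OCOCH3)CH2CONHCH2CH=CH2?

0

–NO2 on carbon → nitro group.
halogen on an sp³ carbon → alkyl halide.
pendant –COOH: carbonyl C bonded to C and –OH → carboxylic acid.
pendant –CONH2: carbonyl C bonded to C and N → amide.
pendant –C(=O)X: carbonyl C bonded to C and halogen → acyl halide.
–C(=O)–N– linkage → amide (the N is not an amine).
–C(=O)– with carbon on both sides → ketone.
pendant –C≡N: nitrile.
pendant –NHC(=O)CH3: N bonded to a carbonyl → amide (not amine).
pendant –CHO: carbonyl C bonded to C and H → aldehyde.
pendant –CONH2: carbonyl C bonded to C and N → amide.
–NO2 on an sp³ carbon → nitro (the N=O is not a carbonyl).
pendant –OC(=O)CH3: an acyloxy group → ester.
–C(=O)–N– linkage → amide (the N is not an amine).
C=C double bond → alkene.
No segment is a amine: O2NCH2 is nitro, not amine; CH(CONH2) is amide, not amine; CH2CONHCH2 is amide, not amine. → 0.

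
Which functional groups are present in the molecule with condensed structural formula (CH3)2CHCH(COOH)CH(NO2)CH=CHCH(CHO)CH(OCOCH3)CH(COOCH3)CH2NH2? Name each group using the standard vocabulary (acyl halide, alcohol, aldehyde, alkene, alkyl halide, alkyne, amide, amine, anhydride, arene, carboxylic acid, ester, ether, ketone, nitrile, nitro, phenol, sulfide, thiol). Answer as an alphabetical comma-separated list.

pendant –COOH: carbonyl C bonded to C and –OH → carboxylic acid.
–NO2 on an sp³ carbon → nitro (the N=O is not a carbonyl).
C=C double bond → alkene.
pendant –CHO: carbonyl C bonded to C and H → aldehyde.
pendant –OC(=O)CH3: an acyloxy group → ester.
pendant –COOCH3: carbonyl C bonded to C and –OCH3 → ester.
–NH2 on an sp³ carbon with no adjacent C=O → amine.

aldehyde, alkene, amine, carboxylic acid, ester, nitro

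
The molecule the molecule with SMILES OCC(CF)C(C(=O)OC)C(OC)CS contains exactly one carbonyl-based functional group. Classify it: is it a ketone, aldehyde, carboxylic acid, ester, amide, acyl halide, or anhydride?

ester

The carbonyl is in the CH(COOCH3) segment: pendant –COOCH3: carbonyl C bonded to C and –OCH3 → ester.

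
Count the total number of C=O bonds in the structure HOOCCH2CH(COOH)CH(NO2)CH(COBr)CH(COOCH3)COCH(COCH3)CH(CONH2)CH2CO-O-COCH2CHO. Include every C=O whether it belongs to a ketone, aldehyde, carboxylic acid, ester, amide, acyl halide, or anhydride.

10

HOOC: carboxylic acid, 1 C=O (running total 1).
CH(COOH): carboxylic acid, 1 C=O (running total 2).
CH(COBr): acyl halide, 1 C=O (running total 3).
CH(COOCH3): ester, 1 C=O (running total 4).
CO: ketone, 1 C=O (running total 5).
CH(COCH3): ketone, 1 C=O (running total 6).
CH(CONH2): amide, 1 C=O (running total 7).
CH2CO-O-COCH2: anhydride, 2 C=O (running total 9).
CHO: aldehyde, 1 C=O (running total 10).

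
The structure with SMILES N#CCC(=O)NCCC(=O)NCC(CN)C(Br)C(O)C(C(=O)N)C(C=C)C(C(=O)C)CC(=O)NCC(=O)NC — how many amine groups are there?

N≡C–: carbon triple-bonded to nitrogen → nitrile.
–C(=O)–N– linkage → amide (the N is not an amine).
–C(=O)–N– linkage → amide (the N is not an amine).
pendant –CH2NH2: N on sp³ C, no adjacent C=O → amine.
halogen on an sp³ carbon → alkyl halide.
–OH on an sp³ carbon → alcohol (secondary).
pendant –CONH2: carbonyl C bonded to C and N → amide.
pendant –CH=CH2: C=C double bond → alkene.
pendant –COCH3: carbonyl C bonded to two carbons → ketone.
–C(=O)–N– linkage → amide (the N is not an amine).
–C(=O)NHCH3: carbonyl C bonded to C and to N → amide (the N is not an amine).
Amine appears at: CH(CH2NH2) → 1.

1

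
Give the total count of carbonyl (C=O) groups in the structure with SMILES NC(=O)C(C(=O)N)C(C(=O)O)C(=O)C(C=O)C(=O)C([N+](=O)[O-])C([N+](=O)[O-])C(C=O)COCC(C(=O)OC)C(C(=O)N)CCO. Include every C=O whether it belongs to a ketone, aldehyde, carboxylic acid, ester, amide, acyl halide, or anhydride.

9

H2NCO: amide, 1 C=O (running total 1).
CH(CONH2): amide, 1 C=O (running total 2).
CH(COOH): carboxylic acid, 1 C=O (running total 3).
CO: ketone, 1 C=O (running total 4).
CH(CHO): aldehyde, 1 C=O (running total 5).
CO: ketone, 1 C=O (running total 6).
CH(CHO): aldehyde, 1 C=O (running total 7).
CH(COOCH3): ester, 1 C=O (running total 8).
CH(CONH2): amide, 1 C=O (running total 9).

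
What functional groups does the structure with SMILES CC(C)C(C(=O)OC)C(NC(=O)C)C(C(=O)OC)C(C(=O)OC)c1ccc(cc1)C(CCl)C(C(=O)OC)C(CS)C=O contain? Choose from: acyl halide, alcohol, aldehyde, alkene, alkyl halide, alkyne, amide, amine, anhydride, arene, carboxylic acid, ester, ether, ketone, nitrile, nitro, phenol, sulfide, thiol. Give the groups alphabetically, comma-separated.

aldehyde, alkyl halide, amide, arene, ester, thiol

Reading the structure from left to right:
  CH(COOCH3): pendant –COOCH3: carbonyl C bonded to C and –OCH3 → ester.
  CH(NHCOCH3): pendant –NHC(=O)CH3: N bonded to a carbonyl → amide (not amine).
  CH(COOCH3): pendant –COOCH3: carbonyl C bonded to C and –OCH3 → ester.
  CH(COOCH3): pendant –COOCH3: carbonyl C bonded to C and –OCH3 → ester.
  C6H4: para-disubstituted benzene ring → arene.
  CH(CH2Cl): pendant –CH2X: halogen on sp³ carbon → alkyl halide.
  CH(COOCH3): pendant –COOCH3: carbonyl C bonded to C and –OCH3 → ester.
  CH(CH2SH): pendant –CH2SH → thiol.
  CHO: terminal –CHO: carbonyl C bonded to H and C → aldehyde.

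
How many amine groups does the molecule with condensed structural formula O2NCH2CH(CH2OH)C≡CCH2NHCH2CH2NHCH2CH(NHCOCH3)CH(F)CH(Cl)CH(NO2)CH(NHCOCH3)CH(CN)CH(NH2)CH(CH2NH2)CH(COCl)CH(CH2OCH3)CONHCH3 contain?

Working along the chain:
  O2NCH2: –NO2 on carbon → nitro group.
  CH(CH2OH): pendant –CH2OH on an sp³ backbone C → alcohol.
  C≡C: C≡C triple bond → alkyne.
  CH2NHCH2: C–N–C with sp³ carbons and no adjacent C=O → amine (secondary).
  CH2NHCH2: C–N–C with sp³ carbons and no adjacent C=O → amine (secondary).
  CH(NHCOCH3): pendant –NHC(=O)CH3: N bonded to a carbonyl → amide (not amine).
  CH(F): halogen on an sp³ carbon → alkyl halide.
  CH(Cl): halogen on an sp³ carbon → alkyl halide.
  CH(NO2): –NO2 on an sp³ carbon → nitro (the N=O is not a carbonyl).
  CH(NHCOCH3): pendant –NHC(=O)CH3: N bonded to a carbonyl → amide (not amine).
  CH(CN): pendant –C≡N: nitrile.
  CH(NH2): –NH2 on an sp³ carbon with no adjacent C=O → amine.
  CH(CH2NH2): pendant –CH2NH2: N on sp³ C, no adjacent C=O → amine.
  CH(COCl): pendant –C(=O)X: carbonyl C bonded to C and halogen → acyl halide.
  CH(CH2OCH3): pendant –CH2OCH3: C–O–C linkage → ether.
  CONHCH3: –C(=O)NHCH3: carbonyl C bonded to C and to N → amide (the N is not an amine).
Amine appears at: CH2NHCH2, CH2NHCH2, CH(NH2), CH(CH2NH2) → 4.

4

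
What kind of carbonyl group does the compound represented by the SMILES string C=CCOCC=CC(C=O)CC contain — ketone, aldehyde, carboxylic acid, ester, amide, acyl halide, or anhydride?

aldehyde

The carbonyl is in the CH(CHO) segment: pendant –CHO: carbonyl C bonded to C and H → aldehyde.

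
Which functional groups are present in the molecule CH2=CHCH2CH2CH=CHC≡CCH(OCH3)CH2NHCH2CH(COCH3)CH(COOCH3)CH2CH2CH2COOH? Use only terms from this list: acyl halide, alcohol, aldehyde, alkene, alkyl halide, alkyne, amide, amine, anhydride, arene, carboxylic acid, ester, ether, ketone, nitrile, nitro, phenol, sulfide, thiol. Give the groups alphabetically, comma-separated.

alkene, alkyne, amine, carboxylic acid, ester, ether, ketone

Taking each segment in turn:
  CH2=CH: C=C double bond → alkene.
  CH=CH: C=C double bond → alkene.
  C≡C: C≡C triple bond → alkyne.
  CH(OCH3): pendant –OCH3: C–O–C with sp³ C, no adjacent C=O → ether.
  CH2NHCH2: C–N–C with sp³ carbons and no adjacent C=O → amine (secondary).
  CH(COCH3): pendant –COCH3: carbonyl C bonded to two carbons → ketone.
  CH(COOCH3): pendant –COOCH3: carbonyl C bonded to C and –OCH3 → ester.
  COOH: –COOH: carbonyl C bonded to –OH and C → carboxylic acid (the –OH is not a separate alcohol).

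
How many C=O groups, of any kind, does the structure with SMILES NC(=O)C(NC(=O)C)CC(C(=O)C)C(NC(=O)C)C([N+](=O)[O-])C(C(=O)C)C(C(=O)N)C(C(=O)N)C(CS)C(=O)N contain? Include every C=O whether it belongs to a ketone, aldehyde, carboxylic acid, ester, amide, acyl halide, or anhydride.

8

H2NCO: amide, 1 C=O (running total 1).
CH(NHCOCH3): amide, 1 C=O (running total 2).
CH(COCH3): ketone, 1 C=O (running total 3).
CH(NHCOCH3): amide, 1 C=O (running total 4).
CH(COCH3): ketone, 1 C=O (running total 5).
CH(CONH2): amide, 1 C=O (running total 6).
CH(CONH2): amide, 1 C=O (running total 7).
CONH2: amide, 1 C=O (running total 8).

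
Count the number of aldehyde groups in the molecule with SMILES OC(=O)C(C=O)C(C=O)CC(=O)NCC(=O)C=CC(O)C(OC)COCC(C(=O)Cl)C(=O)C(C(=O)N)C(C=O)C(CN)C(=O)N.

Reading the structure from left to right:
  HOOC: –COOH: carbonyl C bonded to –OH and C → carboxylic acid (the –OH is not a separate alcohol).
  CH(CHO): pendant –CHO: carbonyl C bonded to C and H → aldehyde.
  CH(CHO): pendant –CHO: carbonyl C bonded to C and H → aldehyde.
  CH2CONHCH2: –C(=O)–N– linkage → amide (the N is not an amine).
  CO: –C(=O)– with carbon on both sides → ketone.
  CH=CH: C=C double bond → alkene.
  CH(OH): –OH on an sp³ carbon → alcohol (secondary).
  CH(OCH3): pendant –OCH3: C–O–C with sp³ C, no adjacent C=O → ether.
  CH2OCH2: C–O–C with sp³ carbons on both sides and no adjacent C=O → ether.
  CH(COCl): pendant –C(=O)X: carbonyl C bonded to C and halogen → acyl halide.
  CO: –C(=O)– with carbon on both sides → ketone.
  CH(CONH2): pendant –CONH2: carbonyl C bonded to C and N → amide.
  CH(CHO): pendant –CHO: carbonyl C bonded to C and H → aldehyde.
  CH(CH2NH2): pendant –CH2NH2: N on sp³ C, no adjacent C=O → amine.
  CONH2: –C(=O)NH2: carbonyl C bonded to C and to N → amide (the N is not a separate amine).
Aldehyde appears at: CH(CHO), CH(CHO), CH(CHO) → 3.

3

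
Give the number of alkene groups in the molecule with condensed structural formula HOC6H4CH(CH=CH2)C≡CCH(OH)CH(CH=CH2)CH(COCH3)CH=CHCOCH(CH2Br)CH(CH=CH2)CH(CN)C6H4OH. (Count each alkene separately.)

4

Working along the chain:
  HOC6H4: –OH attached directly to an aromatic ring → phenol (not alcohol); the ring itself is an arene.
  CH(CH=CH2): pendant –CH=CH2: C=C double bond → alkene.
  C≡C: C≡C triple bond → alkyne.
  CH(OH): –OH on an sp³ carbon → alcohol (secondary).
  CH(CH=CH2): pendant –CH=CH2: C=C double bond → alkene.
  CH(COCH3): pendant –COCH3: carbonyl C bonded to two carbons → ketone.
  CH=CH: C=C double bond → alkene.
  CO: –C(=O)– with carbon on both sides → ketone.
  CH(CH2Br): pendant –CH2X: halogen on sp³ carbon → alkyl halide.
  CH(CH=CH2): pendant –CH=CH2: C=C double bond → alkene.
  CH(CN): pendant –C≡N: nitrile.
  C6H4OH: –OH attached directly to an aromatic ring → phenol (not alcohol); the ring itself is an arene.
Alkene appears at: CH(CH=CH2), CH(CH=CH2), CH=CH, CH(CH=CH2) → 4.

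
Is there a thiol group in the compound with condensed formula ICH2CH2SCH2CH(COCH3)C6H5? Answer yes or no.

halogen on an sp³ carbon → alkyl halide.
C–S–C linkage → sulfide (thioether).
pendant –COCH3: carbonyl C bonded to two carbons → ketone.
–C6H5 phenyl ring → arene.
The groups actually present are: alkyl halide, arene, ketone, sulfide.

no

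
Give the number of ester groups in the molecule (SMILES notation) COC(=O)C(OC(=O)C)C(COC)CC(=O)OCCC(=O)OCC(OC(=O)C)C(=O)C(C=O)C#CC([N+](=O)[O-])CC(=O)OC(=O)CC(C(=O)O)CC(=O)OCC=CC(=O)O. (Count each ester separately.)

6

Reading the structure from left to right:
  CH3OOC: CH3O–C(=O)–: carbonyl C bonded to C and to –OCH3 → ester (not ketone + ether).
  CH(OCOCH3): pendant –OC(=O)CH3: an acyloxy group → ester.
  CH(CH2OCH3): pendant –CH2OCH3: C–O–C linkage → ether.
  CH2COOCH2: –C(=O)–O–C with C on the carbonyl side → ester.
  CH2COOCH2: –C(=O)–O–C with C on the carbonyl side → ester.
  CH(OCOCH3): pendant –OC(=O)CH3: an acyloxy group → ester.
  CO: –C(=O)– with carbon on both sides → ketone.
  CH(CHO): pendant –CHO: carbonyl C bonded to C and H → aldehyde.
  C≡C: C≡C triple bond → alkyne.
  CH(NO2): –NO2 on an sp³ carbon → nitro (the N=O is not a carbonyl).
  CH2CO-O-COCH2: two acyl groups sharing one oxygen, –C(=O)–O–C(=O)– → anhydride.
  CH(COOH): pendant –COOH: carbonyl C bonded to C and –OH → carboxylic acid.
  CH2COOCH2: –C(=O)–O–C with C on the carbonyl side → ester.
  CH=CH: C=C double bond → alkene.
  COOH: –COOH: carbonyl C bonded to –OH and C → carboxylic acid (the –OH is not a separate alcohol).
Ester appears at: CH3OOC, CH(OCOCH3), CH2COOCH2, CH2COOCH2, CH(OCOCH3), CH2COOCH2 → 6.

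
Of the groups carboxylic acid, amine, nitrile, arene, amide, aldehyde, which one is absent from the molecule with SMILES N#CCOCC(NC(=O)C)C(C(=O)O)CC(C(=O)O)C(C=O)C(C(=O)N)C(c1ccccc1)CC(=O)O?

amine

aldehyde: present (CH(CHO) — pendant –CHO: carbonyl C bonded to C and H → aldehyde).
nitrile: present (N≡C — N≡C–: carbon triple-bonded to nitrogen → nitrile).
arene: present (CH(C6H5) — pendant –C6H5: benzene ring → arene).
amide: present (CH(NHCOCH3) — pendant –NHC(=O)CH3: N bonded to a carbonyl → amide (not amine)).
carboxylic acid: present (CH(COOH) — pendant –COOH: carbonyl C bonded to C and –OH → carboxylic acid).
amine: absent. In each of CH(NHCOCH3) and CH(CONH2), the nitrogen is bonded directly to a carbonyl carbon, making it part of an amide, not a free amine.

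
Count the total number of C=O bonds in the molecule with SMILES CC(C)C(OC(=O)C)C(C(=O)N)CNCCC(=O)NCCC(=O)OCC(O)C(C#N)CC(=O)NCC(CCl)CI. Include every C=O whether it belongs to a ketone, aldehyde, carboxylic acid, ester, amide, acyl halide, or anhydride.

5

CH(OCOCH3): ester, 1 C=O (running total 1).
CH(CONH2): amide, 1 C=O (running total 2).
CH2CONHCH2: amide, 1 C=O (running total 3).
CH2COOCH2: ester, 1 C=O (running total 4).
CH2CONHCH2: amide, 1 C=O (running total 5).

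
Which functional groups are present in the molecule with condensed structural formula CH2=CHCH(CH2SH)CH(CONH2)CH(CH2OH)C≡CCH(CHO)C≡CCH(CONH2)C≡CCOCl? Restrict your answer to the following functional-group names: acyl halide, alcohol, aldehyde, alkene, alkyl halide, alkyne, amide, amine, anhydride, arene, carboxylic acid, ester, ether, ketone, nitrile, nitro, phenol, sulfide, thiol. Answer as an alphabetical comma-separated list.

acyl halide, alcohol, aldehyde, alkene, alkyne, amide, thiol

Working along the chain:
  CH2=CH: C=C double bond → alkene.
  CH(CH2SH): pendant –CH2SH → thiol.
  CH(CONH2): pendant –CONH2: carbonyl C bonded to C and N → amide.
  CH(CH2OH): pendant –CH2OH on an sp³ backbone C → alcohol.
  C≡C: C≡C triple bond → alkyne.
  CH(CHO): pendant –CHO: carbonyl C bonded to C and H → aldehyde.
  C≡C: C≡C triple bond → alkyne.
  CH(CONH2): pendant –CONH2: carbonyl C bonded to C and N → amide.
  C≡C: C≡C triple bond → alkyne.
  COCl: –C(=O)Cl: carbonyl C bonded to C and to a halogen → acyl halide (not alkyl halide).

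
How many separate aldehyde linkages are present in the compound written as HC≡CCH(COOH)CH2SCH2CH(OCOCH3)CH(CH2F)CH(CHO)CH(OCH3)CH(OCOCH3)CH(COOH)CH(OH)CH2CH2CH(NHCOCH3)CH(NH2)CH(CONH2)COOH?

1

C≡C triple bond → alkyne.
pendant –COOH: carbonyl C bonded to C and –OH → carboxylic acid.
C–S–C linkage → sulfide (thioether).
pendant –OC(=O)CH3: an acyloxy group → ester.
pendant –CH2X: halogen on sp³ carbon → alkyl halide.
pendant –CHO: carbonyl C bonded to C and H → aldehyde.
pendant –OCH3: C–O–C with sp³ C, no adjacent C=O → ether.
pendant –OC(=O)CH3: an acyloxy group → ester.
pendant –COOH: carbonyl C bonded to C and –OH → carboxylic acid.
–OH on an sp³ carbon → alcohol (secondary).
pendant –NHC(=O)CH3: N bonded to a carbonyl → amide (not amine).
–NH2 on an sp³ carbon with no adjacent C=O → amine.
pendant –CONH2: carbonyl C bonded to C and N → amide.
–COOH: carbonyl C bonded to –OH and C → carboxylic acid (the –OH is not a separate alcohol).
Aldehyde appears at: CH(CHO) → 1.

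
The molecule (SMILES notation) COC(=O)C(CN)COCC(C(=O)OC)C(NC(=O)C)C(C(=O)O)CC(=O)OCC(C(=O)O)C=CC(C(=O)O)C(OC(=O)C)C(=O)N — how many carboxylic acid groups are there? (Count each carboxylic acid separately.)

3

CH3O–C(=O)–: carbonyl C bonded to C and to –OCH3 → ester (not ketone + ether).
pendant –CH2NH2: N on sp³ C, no adjacent C=O → amine.
C–O–C with sp³ carbons on both sides and no adjacent C=O → ether.
pendant –COOCH3: carbonyl C bonded to C and –OCH3 → ester.
pendant –NHC(=O)CH3: N bonded to a carbonyl → amide (not amine).
pendant –COOH: carbonyl C bonded to C and –OH → carboxylic acid.
–C(=O)–O–C with C on the carbonyl side → ester.
pendant –COOH: carbonyl C bonded to C and –OH → carboxylic acid.
C=C double bond → alkene.
pendant –COOH: carbonyl C bonded to C and –OH → carboxylic acid.
pendant –OC(=O)CH3: an acyloxy group → ester.
–C(=O)NH2: carbonyl C bonded to C and to N → amide (the N is not a separate amine).
Carboxylic acid appears at: CH(COOH), CH(COOH), CH(COOH) → 3.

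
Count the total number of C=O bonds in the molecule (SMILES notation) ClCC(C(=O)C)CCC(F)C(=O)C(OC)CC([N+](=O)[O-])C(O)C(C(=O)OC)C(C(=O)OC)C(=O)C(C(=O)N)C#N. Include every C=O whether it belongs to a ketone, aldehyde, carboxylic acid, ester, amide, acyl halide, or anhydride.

6

CH(COCH3): ketone, 1 C=O (running total 1).
CO: ketone, 1 C=O (running total 2).
CH(COOCH3): ester, 1 C=O (running total 3).
CH(COOCH3): ester, 1 C=O (running total 4).
CO: ketone, 1 C=O (running total 5).
CH(CONH2): amide, 1 C=O (running total 6).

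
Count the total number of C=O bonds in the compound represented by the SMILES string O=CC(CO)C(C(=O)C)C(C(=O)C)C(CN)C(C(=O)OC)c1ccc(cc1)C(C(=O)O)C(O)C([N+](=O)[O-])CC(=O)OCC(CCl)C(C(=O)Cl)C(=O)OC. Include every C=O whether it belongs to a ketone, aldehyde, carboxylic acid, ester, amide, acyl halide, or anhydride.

OHC: aldehyde, 1 C=O (running total 1).
CH(COCH3): ketone, 1 C=O (running total 2).
CH(COCH3): ketone, 1 C=O (running total 3).
CH(COOCH3): ester, 1 C=O (running total 4).
CH(COOH): carboxylic acid, 1 C=O (running total 5).
CH2COOCH2: ester, 1 C=O (running total 6).
CH(COCl): acyl halide, 1 C=O (running total 7).
COOCH3: ester, 1 C=O (running total 8).

8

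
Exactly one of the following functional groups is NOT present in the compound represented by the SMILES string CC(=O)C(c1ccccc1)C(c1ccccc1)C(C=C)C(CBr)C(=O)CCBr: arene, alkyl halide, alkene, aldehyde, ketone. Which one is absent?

alkyl halide: present (CH(CH2Br) — pendant –CH2X: halogen on sp³ carbon → alkyl halide).
ketone: present (CO — –C(=O)– with carbon on both sides → ketone).
alkene: present (CH(CH=CH2) — pendant –CH=CH2: C=C double bond → alkene).
arene: present (CH(C6H5) — pendant –C6H5: benzene ring → arene).
aldehyde: absent. In CO, the carbonyl carbon is bonded to two carbons, so it is a ketone, not an aldehyde.

aldehyde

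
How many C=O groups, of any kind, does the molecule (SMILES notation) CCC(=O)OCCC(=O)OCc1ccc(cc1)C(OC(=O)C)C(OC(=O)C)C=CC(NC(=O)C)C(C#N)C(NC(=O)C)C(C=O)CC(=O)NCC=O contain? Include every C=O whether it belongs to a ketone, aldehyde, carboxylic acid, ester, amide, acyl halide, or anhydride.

CH2COOCH2: ester, 1 C=O (running total 1).
CH2COOCH2: ester, 1 C=O (running total 2).
CH(OCOCH3): ester, 1 C=O (running total 3).
CH(OCOCH3): ester, 1 C=O (running total 4).
CH(NHCOCH3): amide, 1 C=O (running total 5).
CH(NHCOCH3): amide, 1 C=O (running total 6).
CH(CHO): aldehyde, 1 C=O (running total 7).
CH2CONHCH2: amide, 1 C=O (running total 8).
CHO: aldehyde, 1 C=O (running total 9).

9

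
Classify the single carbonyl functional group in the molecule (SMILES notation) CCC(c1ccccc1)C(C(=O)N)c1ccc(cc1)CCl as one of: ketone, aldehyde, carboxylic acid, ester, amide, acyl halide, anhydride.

amide

The carbonyl is in the CH(CONH2) segment: pendant –CONH2: carbonyl C bonded to C and N → amide.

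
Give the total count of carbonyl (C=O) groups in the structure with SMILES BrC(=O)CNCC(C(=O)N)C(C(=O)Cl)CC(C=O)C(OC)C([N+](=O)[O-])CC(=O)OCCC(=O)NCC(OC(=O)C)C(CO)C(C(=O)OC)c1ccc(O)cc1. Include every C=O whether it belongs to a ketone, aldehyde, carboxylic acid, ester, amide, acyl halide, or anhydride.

8

BrCO: acyl halide, 1 C=O (running total 1).
CH(CONH2): amide, 1 C=O (running total 2).
CH(COCl): acyl halide, 1 C=O (running total 3).
CH(CHO): aldehyde, 1 C=O (running total 4).
CH2COOCH2: ester, 1 C=O (running total 5).
CH2CONHCH2: amide, 1 C=O (running total 6).
CH(OCOCH3): ester, 1 C=O (running total 7).
CH(COOCH3): ester, 1 C=O (running total 8).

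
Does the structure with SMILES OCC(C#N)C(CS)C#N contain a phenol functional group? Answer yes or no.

no

Working along the chain:
  HOCH2: HO– on an sp³ carbon → alcohol.
  CH(CN): pendant –C≡N: nitrile.
  CH(CH2SH): pendant –CH2SH → thiol.
  CN: –C≡N: carbon triple-bonded to nitrogen → nitrile.
In HOCH2, the –OH is on an sp³ carbon, not on an aromatic ring, so it is an alcohol.
The groups actually present are: alcohol, nitrile, thiol.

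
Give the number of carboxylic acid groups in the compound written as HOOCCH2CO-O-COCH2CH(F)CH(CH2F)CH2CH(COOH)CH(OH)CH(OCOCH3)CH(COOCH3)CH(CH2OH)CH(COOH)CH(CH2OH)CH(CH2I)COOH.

–COOH: carbonyl C bonded to –OH and C → carboxylic acid (the –OH is not a separate alcohol).
two acyl groups sharing one oxygen, –C(=O)–O–C(=O)– → anhydride.
halogen on an sp³ carbon → alkyl halide.
pendant –CH2X: halogen on sp³ carbon → alkyl halide.
pendant –COOH: carbonyl C bonded to C and –OH → carboxylic acid.
–OH on an sp³ carbon → alcohol (secondary).
pendant –OC(=O)CH3: an acyloxy group → ester.
pendant –COOCH3: carbonyl C bonded to C and –OCH3 → ester.
pendant –CH2OH on an sp³ backbone C → alcohol.
pendant –COOH: carbonyl C bonded to C and –OH → carboxylic acid.
pendant –CH2OH on an sp³ backbone C → alcohol.
pendant –CH2X: halogen on sp³ carbon → alkyl halide.
–COOH: carbonyl C bonded to –OH and C → carboxylic acid (the –OH is not a separate alcohol).
Carboxylic acid appears at: HOOC, CH(COOH), CH(COOH), COOH → 4.

4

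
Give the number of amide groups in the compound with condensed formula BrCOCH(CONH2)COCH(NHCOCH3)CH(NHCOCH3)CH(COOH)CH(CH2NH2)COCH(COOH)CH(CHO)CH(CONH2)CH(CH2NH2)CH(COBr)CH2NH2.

4

Working along the chain:
  BrCO: –C(=O)Br: carbonyl C bonded to C and to a halogen → acyl halide (not alkyl halide).
  CH(CONH2): pendant –CONH2: carbonyl C bonded to C and N → amide.
  CO: –C(=O)– with carbon on both sides → ketone.
  CH(NHCOCH3): pendant –NHC(=O)CH3: N bonded to a carbonyl → amide (not amine).
  CH(NHCOCH3): pendant –NHC(=O)CH3: N bonded to a carbonyl → amide (not amine).
  CH(COOH): pendant –COOH: carbonyl C bonded to C and –OH → carboxylic acid.
  CH(CH2NH2): pendant –CH2NH2: N on sp³ C, no adjacent C=O → amine.
  CO: –C(=O)– with carbon on both sides → ketone.
  CH(COOH): pendant –COOH: carbonyl C bonded to C and –OH → carboxylic acid.
  CH(CHO): pendant –CHO: carbonyl C bonded to C and H → aldehyde.
  CH(CONH2): pendant –CONH2: carbonyl C bonded to C and N → amide.
  CH(CH2NH2): pendant –CH2NH2: N on sp³ C, no adjacent C=O → amine.
  CH(COBr): pendant –C(=O)X: carbonyl C bonded to C and halogen → acyl halide.
  CH2NH2: –NH2 on an sp³ carbon with no adjacent C=O → amine.
Amide appears at: CH(CONH2), CH(NHCOCH3), CH(NHCOCH3), CH(CONH2) → 4.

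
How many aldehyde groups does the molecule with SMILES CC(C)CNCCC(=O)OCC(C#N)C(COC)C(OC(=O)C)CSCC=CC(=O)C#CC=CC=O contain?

Reading the structure from left to right:
  CH2NHCH2: C–N–C with sp³ carbons and no adjacent C=O → amine (secondary).
  CH2COOCH2: –C(=O)–O–C with C on the carbonyl side → ester.
  CH(CN): pendant –C≡N: nitrile.
  CH(CH2OCH3): pendant –CH2OCH3: C–O–C linkage → ether.
  CH(OCOCH3): pendant –OC(=O)CH3: an acyloxy group → ester.
  CH2SCH2: C–S–C linkage → sulfide (thioether).
  CH=CH: C=C double bond → alkene.
  CO: –C(=O)– with carbon on both sides → ketone.
  C≡C: C≡C triple bond → alkyne.
  CH=CH: C=C double bond → alkene.
  CHO: terminal –CHO: carbonyl C bonded to H and C → aldehyde.
Aldehyde appears at: CHO → 1.

1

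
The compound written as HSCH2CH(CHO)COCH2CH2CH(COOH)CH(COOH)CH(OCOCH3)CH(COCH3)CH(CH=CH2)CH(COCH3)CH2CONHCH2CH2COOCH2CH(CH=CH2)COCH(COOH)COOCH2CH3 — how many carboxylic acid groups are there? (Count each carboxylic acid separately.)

Working along the chain:
  HSCH2: –SH on an sp³ carbon → thiol.
  CH(CHO): pendant –CHO: carbonyl C bonded to C and H → aldehyde.
  CO: –C(=O)– with carbon on both sides → ketone.
  CH(COOH): pendant –COOH: carbonyl C bonded to C and –OH → carboxylic acid.
  CH(COOH): pendant –COOH: carbonyl C bonded to C and –OH → carboxylic acid.
  CH(OCOCH3): pendant –OC(=O)CH3: an acyloxy group → ester.
  CH(COCH3): pendant –COCH3: carbonyl C bonded to two carbons → ketone.
  CH(CH=CH2): pendant –CH=CH2: C=C double bond → alkene.
  CH(COCH3): pendant –COCH3: carbonyl C bonded to two carbons → ketone.
  CH2CONHCH2: –C(=O)–N– linkage → amide (the N is not an amine).
  CH2COOCH2: –C(=O)–O–C with C on the carbonyl side → ester.
  CH(CH=CH2): pendant –CH=CH2: C=C double bond → alkene.
  CO: –C(=O)– with carbon on both sides → ketone.
  CH(COOH): pendant –COOH: carbonyl C bonded to C and –OH → carboxylic acid.
  COOCH2CH3: –C(=O)OCH2CH3: carbonyl C bonded to C and to –OEt → ester.
Carboxylic acid appears at: CH(COOH), CH(COOH), CH(COOH) → 3.

3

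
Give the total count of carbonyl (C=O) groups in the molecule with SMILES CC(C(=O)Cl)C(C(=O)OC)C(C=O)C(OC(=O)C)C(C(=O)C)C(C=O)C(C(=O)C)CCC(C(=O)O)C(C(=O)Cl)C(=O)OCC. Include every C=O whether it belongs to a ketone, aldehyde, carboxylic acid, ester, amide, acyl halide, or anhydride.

10

CH(COCl): acyl halide, 1 C=O (running total 1).
CH(COOCH3): ester, 1 C=O (running total 2).
CH(CHO): aldehyde, 1 C=O (running total 3).
CH(OCOCH3): ester, 1 C=O (running total 4).
CH(COCH3): ketone, 1 C=O (running total 5).
CH(CHO): aldehyde, 1 C=O (running total 6).
CH(COCH3): ketone, 1 C=O (running total 7).
CH(COOH): carboxylic acid, 1 C=O (running total 8).
CH(COCl): acyl halide, 1 C=O (running total 9).
COOCH2CH3: ester, 1 C=O (running total 10).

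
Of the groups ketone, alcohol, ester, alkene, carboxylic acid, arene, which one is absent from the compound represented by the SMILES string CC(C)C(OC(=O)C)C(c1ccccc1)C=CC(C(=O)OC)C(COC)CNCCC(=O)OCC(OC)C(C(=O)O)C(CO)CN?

ketone

alkene: present (CH=CH — C=C double bond → alkene).
carboxylic acid: present (CH(COOH) — pendant –COOH: carbonyl C bonded to C and –OH → carboxylic acid).
arene: present (CH(C6H5) — pendant –C6H5: benzene ring → arene).
ester: present (CH(OCOCH3) — pendant –OC(=O)CH3: an acyloxy group → ester).
alcohol: present (CH(CH2OH) — pendant –CH2OH on an sp³ backbone C → alcohol).
ketone: absent. In each of CH(OCOCH3), CH(COOCH3) and CH2COOCH2, the C=O is bonded to an –O–C group, which defines an ester, not a ketone. In CH(COOH), the C=O bears an –OH, making it a carboxylic acid rather than a ketone.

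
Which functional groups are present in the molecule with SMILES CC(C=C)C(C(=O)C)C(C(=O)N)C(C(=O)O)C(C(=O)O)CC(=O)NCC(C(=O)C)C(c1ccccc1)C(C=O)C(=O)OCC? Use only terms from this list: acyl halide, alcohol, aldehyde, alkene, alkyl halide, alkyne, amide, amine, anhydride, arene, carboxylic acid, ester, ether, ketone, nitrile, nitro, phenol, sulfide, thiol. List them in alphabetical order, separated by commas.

Working along the chain:
  CH(CH=CH2): pendant –CH=CH2: C=C double bond → alkene.
  CH(COCH3): pendant –COCH3: carbonyl C bonded to two carbons → ketone.
  CH(CONH2): pendant –CONH2: carbonyl C bonded to C and N → amide.
  CH(COOH): pendant –COOH: carbonyl C bonded to C and –OH → carboxylic acid.
  CH(COOH): pendant –COOH: carbonyl C bonded to C and –OH → carboxylic acid.
  CH2CONHCH2: –C(=O)–N– linkage → amide (the N is not an amine).
  CH(COCH3): pendant –COCH3: carbonyl C bonded to two carbons → ketone.
  CH(C6H5): pendant –C6H5: benzene ring → arene.
  CH(CHO): pendant –CHO: carbonyl C bonded to C and H → aldehyde.
  COOCH2CH3: –C(=O)OCH2CH3: carbonyl C bonded to C and to –OEt → ester.

aldehyde, alkene, amide, arene, carboxylic acid, ester, ketone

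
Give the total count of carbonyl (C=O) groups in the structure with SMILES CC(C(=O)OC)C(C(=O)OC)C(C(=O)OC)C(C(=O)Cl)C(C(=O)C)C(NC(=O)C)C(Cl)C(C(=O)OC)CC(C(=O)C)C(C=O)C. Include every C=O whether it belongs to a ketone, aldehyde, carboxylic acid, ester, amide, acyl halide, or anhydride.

CH(COOCH3): ester, 1 C=O (running total 1).
CH(COOCH3): ester, 1 C=O (running total 2).
CH(COOCH3): ester, 1 C=O (running total 3).
CH(COCl): acyl halide, 1 C=O (running total 4).
CH(COCH3): ketone, 1 C=O (running total 5).
CH(NHCOCH3): amide, 1 C=O (running total 6).
CH(COOCH3): ester, 1 C=O (running total 7).
CH(COCH3): ketone, 1 C=O (running total 8).
CH(CHO): aldehyde, 1 C=O (running total 9).

9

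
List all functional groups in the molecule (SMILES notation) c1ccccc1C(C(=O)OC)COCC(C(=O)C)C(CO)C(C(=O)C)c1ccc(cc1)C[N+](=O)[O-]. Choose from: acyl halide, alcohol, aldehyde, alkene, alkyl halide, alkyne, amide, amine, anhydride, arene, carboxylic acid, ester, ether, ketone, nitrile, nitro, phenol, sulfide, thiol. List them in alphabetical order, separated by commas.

alcohol, arene, ester, ether, ketone, nitro

Taking each segment in turn:
  C6H5: C6H5– phenyl ring → arene.
  CH(COOCH3): pendant –COOCH3: carbonyl C bonded to C and –OCH3 → ester.
  CH2OCH2: C–O–C with sp³ carbons on both sides and no adjacent C=O → ether.
  CH(COCH3): pendant –COCH3: carbonyl C bonded to two carbons → ketone.
  CH(CH2OH): pendant –CH2OH on an sp³ backbone C → alcohol.
  CH(COCH3): pendant –COCH3: carbonyl C bonded to two carbons → ketone.
  C6H4: para-disubstituted benzene ring → arene.
  CH2NO2: –NO2 on carbon → nitro group.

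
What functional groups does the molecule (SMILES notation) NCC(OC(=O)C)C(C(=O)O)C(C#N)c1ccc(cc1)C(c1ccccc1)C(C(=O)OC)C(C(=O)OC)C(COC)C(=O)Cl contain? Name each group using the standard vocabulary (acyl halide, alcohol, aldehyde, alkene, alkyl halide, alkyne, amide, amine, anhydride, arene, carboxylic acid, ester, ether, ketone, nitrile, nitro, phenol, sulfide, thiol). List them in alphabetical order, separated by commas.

Working along the chain:
  H2NCH2: –NH2 on an sp³ carbon with no adjacent C=O → amine.
  CH(OCOCH3): pendant –OC(=O)CH3: an acyloxy group → ester.
  CH(COOH): pendant –COOH: carbonyl C bonded to C and –OH → carboxylic acid.
  CH(CN): pendant –C≡N: nitrile.
  C6H4: para-disubstituted benzene ring → arene.
  CH(C6H5): pendant –C6H5: benzene ring → arene.
  CH(COOCH3): pendant –COOCH3: carbonyl C bonded to C and –OCH3 → ester.
  CH(COOCH3): pendant –COOCH3: carbonyl C bonded to C and –OCH3 → ester.
  CH(CH2OCH3): pendant –CH2OCH3: C–O–C linkage → ether.
  COCl: –C(=O)Cl: carbonyl C bonded to C and to a halogen → acyl halide (not alkyl halide).

acyl halide, amine, arene, carboxylic acid, ester, ether, nitrile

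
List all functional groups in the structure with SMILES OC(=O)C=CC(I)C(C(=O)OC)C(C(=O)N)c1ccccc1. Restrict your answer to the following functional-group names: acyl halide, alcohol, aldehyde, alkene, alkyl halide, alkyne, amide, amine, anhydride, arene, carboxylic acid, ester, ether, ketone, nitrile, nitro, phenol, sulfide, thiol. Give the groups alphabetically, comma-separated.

alkene, alkyl halide, amide, arene, carboxylic acid, ester

Reading the structure from left to right:
  HOOC: –COOH: carbonyl C bonded to –OH and C → carboxylic acid (the –OH is not a separate alcohol).
  CH=CH: C=C double bond → alkene.
  CH(I): halogen on an sp³ carbon → alkyl halide.
  CH(COOCH3): pendant –COOCH3: carbonyl C bonded to C and –OCH3 → ester.
  CH(CONH2): pendant –CONH2: carbonyl C bonded to C and N → amide.
  C6H5: –C6H5 phenyl ring → arene.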